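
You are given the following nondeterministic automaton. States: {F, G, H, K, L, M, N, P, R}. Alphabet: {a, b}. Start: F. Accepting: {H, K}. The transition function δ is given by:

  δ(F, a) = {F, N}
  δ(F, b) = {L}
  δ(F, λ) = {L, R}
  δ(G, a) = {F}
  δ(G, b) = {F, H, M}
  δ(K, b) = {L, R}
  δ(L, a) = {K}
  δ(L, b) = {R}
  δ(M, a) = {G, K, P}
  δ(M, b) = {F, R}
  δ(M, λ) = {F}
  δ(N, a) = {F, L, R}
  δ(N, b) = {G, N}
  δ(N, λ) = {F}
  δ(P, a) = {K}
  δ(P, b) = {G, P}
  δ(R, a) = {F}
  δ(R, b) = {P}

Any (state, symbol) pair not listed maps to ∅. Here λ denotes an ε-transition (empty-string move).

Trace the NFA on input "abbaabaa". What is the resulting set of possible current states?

Start: ε-closure({F}) = {F, L, R}.
Read 'a': F→{F, N}, L→{K}, R→{F}; union {F, K, N}; ε-closure = {F, K, L, N, R}.
Read 'b': F→{L}, K→{L, R}, L→{R}, N→{G, N}, R→{P}; union {G, L, N, P, R}; ε-closure = {F, G, L, N, P, R}.
Read 'b': F→{L}, G→{F, H, M}, L→{R}, N→{G, N}, P→{G, P}, R→{P}; now {F, G, H, L, M, N, P, R}.
Read 'a': F→{F, N}, G→{F}, H→∅, L→{K}, M→{G, K, P}, N→{F, L, R}, P→{K}, R→{F}; now {F, G, K, L, N, P, R}.
Read 'a': F→{F, N}, G→{F}, K→∅, L→{K}, N→{F, L, R}, P→{K}, R→{F}; now {F, K, L, N, R}.
Read 'b': F→{L}, K→{L, R}, L→{R}, N→{G, N}, R→{P}; union {G, L, N, P, R}; ε-closure = {F, G, L, N, P, R}.
Read 'a': F→{F, N}, G→{F}, L→{K}, N→{F, L, R}, P→{K}, R→{F}; now {F, K, L, N, R}.
Read 'a': F→{F, N}, K→∅, L→{K}, N→{F, L, R}, R→{F}; now {F, K, L, N, R}.

{F, K, L, N, R}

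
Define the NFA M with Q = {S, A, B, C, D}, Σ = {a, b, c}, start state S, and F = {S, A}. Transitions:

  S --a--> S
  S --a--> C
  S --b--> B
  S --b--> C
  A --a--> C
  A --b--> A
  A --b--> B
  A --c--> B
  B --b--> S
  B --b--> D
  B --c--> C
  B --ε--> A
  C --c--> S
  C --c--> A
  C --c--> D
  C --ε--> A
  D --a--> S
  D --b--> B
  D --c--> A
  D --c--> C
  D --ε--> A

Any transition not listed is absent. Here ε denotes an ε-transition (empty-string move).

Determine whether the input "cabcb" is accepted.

No

Start in {S}.
Read 'c': {S} → ∅.
The set is empty and remains empty for the remaining 4 symbols.
The final set ∅ contains no accepting state.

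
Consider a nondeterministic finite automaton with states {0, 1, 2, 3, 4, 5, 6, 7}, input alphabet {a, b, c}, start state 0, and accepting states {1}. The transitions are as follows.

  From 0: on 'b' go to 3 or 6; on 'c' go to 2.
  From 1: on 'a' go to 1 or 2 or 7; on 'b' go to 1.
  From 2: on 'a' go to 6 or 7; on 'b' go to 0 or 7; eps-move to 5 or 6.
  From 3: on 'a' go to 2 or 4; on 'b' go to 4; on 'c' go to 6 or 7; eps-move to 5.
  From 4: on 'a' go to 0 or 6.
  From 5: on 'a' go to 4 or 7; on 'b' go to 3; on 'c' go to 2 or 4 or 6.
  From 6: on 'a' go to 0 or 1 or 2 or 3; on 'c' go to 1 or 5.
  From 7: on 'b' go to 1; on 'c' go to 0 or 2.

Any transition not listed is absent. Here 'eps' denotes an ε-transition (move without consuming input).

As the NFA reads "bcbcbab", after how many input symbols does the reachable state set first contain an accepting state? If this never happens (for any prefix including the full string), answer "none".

2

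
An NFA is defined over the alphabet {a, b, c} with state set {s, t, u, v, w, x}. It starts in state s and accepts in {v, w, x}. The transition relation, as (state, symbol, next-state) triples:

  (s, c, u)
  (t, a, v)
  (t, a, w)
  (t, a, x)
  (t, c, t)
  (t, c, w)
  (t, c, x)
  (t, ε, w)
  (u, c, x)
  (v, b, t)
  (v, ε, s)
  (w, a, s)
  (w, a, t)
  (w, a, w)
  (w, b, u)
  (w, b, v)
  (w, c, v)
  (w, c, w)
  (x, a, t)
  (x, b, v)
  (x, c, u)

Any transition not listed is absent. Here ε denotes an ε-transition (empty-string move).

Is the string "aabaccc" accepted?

Start in {s}.
Read 'a': s→∅; now ∅.
The set is empty and remains empty for the remaining 6 symbols.
The final set ∅ contains no accepting state.

No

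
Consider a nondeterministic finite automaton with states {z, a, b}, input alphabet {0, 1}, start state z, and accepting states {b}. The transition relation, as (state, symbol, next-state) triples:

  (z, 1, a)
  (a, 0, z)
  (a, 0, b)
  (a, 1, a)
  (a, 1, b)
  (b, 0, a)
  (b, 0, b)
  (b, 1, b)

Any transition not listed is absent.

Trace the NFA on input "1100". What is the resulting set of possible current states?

{z, a, b}

Start in {z}.
Read '1': z→{a}; now {a}.
Read '1': a→{a, b}; now {a, b}.
Read '0': a→{z, b}, b→{a, b}; now {z, a, b}.
Read '0': z→∅, a→{z, b}, b→{a, b}; now {z, a, b}.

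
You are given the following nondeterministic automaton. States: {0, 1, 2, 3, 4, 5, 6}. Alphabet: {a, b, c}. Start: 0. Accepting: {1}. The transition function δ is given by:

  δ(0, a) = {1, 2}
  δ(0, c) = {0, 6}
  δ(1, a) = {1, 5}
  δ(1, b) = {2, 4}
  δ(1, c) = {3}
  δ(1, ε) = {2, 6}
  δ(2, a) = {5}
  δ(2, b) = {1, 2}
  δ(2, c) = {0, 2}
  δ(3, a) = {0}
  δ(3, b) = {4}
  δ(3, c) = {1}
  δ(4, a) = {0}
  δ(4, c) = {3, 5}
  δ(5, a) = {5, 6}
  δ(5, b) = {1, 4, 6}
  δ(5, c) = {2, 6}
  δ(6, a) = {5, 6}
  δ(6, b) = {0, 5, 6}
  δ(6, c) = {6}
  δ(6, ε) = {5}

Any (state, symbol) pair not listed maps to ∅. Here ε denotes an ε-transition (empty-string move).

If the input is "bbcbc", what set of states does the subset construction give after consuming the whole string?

Start in {0}.
Read 'b': 0→∅; now ∅.
The set is empty and remains empty for the remaining 4 symbols.

∅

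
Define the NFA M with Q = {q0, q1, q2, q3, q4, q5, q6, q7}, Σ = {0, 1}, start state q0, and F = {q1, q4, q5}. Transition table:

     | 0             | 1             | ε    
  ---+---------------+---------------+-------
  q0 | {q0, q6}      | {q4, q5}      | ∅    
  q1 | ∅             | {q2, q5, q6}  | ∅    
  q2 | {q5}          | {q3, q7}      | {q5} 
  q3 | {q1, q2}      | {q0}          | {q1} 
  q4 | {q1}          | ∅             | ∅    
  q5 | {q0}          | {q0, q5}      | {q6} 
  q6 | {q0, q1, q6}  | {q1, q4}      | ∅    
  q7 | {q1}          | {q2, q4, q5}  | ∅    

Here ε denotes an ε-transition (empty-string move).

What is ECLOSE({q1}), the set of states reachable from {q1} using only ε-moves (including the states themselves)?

Begin with {q1}.
No ε-moves leave this set, so the closure equals the set itself.

{q1}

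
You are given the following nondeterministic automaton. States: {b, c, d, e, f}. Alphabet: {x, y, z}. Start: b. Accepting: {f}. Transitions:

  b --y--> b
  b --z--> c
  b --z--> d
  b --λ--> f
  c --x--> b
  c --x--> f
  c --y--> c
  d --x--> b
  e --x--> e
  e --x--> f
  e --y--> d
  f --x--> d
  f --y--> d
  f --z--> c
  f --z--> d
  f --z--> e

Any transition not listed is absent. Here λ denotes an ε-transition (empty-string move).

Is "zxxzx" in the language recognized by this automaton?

Start: ε-closure({b}) = {b, f}.
Read 'z': {b, f} → {c, d, e}.
Read 'x': {c, d, e} → {b, e, f}.
Read 'x': {b, e, f} → {d, e, f}.
Read 'z': {d, e, f} → {c, d, e}.
Read 'x': {c, d, e} → {b, e, f}.
The final set {b, e, f} contains the accepting state f.

Yes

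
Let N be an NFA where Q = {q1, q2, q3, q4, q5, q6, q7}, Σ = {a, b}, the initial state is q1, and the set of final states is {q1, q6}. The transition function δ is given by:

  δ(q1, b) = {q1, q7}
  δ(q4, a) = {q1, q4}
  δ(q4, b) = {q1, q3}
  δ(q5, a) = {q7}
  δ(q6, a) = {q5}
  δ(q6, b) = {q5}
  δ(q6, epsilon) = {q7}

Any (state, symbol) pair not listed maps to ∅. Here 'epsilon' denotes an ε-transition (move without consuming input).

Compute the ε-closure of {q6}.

Begin with {q6}.
ε-move q6 → q7; add q7.

{q6, q7}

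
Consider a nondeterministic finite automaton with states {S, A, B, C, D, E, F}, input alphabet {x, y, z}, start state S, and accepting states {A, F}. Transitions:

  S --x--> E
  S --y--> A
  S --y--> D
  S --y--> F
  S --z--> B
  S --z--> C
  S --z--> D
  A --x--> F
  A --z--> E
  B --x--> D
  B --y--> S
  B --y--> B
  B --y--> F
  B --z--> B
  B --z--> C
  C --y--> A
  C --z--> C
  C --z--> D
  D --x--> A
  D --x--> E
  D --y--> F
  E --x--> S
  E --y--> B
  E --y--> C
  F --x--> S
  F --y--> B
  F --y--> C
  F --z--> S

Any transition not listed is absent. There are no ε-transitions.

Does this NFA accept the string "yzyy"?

Yes

Start in {S}.
Read 'y': {S} → {A, D, F}.
Read 'z': {A, D, F} → {S, E}.
Read 'y': {S, E} → {A, B, C, D, F}.
Read 'y': {A, B, C, D, F} → {S, A, B, C, F}.
The final set {S, A, B, C, F} contains the accepting states A, F.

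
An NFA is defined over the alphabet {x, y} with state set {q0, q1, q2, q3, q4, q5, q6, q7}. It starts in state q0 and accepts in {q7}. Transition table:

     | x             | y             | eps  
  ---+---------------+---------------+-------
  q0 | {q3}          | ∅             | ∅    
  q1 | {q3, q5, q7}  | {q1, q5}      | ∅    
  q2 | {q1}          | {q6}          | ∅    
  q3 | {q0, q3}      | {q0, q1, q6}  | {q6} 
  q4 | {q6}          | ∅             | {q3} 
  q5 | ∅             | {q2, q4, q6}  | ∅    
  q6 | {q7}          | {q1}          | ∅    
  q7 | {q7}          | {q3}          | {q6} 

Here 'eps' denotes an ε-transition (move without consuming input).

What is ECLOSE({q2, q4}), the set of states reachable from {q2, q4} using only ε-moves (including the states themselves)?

Begin with {q2, q4}.
ε-move q4 → q3; add q3.
ε-move q3 → q6; add q6.

{q2, q3, q4, q6}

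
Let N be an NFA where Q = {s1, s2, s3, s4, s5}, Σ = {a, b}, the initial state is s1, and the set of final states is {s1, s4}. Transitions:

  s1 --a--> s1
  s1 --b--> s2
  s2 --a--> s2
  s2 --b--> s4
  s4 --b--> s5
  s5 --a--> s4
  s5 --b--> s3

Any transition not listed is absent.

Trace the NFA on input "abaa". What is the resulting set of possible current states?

{s2}

Start in {s1}.
Read 'a': s1→{s1}; now {s1}.
Read 'b': s1→{s2}; now {s2}.
Read 'a': s2→{s2}; now {s2}.
Read 'a': s2→{s2}; now {s2}.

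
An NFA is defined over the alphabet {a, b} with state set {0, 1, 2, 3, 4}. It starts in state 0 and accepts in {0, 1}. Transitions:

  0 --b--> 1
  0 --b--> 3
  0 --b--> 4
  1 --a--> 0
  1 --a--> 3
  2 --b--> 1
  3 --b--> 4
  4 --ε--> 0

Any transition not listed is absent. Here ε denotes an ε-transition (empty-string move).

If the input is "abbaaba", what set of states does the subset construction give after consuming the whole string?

Start in {0}.
Read 'a': {0} → ∅.
The set is empty and remains empty for the remaining 6 symbols.

∅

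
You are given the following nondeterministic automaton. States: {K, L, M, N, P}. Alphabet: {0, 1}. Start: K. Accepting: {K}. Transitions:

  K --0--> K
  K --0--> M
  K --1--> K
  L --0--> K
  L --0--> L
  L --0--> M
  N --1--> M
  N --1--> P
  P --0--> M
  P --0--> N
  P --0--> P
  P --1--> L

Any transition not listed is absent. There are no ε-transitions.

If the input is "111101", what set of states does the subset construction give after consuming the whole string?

{K}

Start in {K}.
Read '1': {K} → {K}.
Read '1': {K} → {K}.
Read '1': {K} → {K}.
Read '1': {K} → {K}.
Read '0': {K} → {K, M}.
Read '1': {K, M} → {K}.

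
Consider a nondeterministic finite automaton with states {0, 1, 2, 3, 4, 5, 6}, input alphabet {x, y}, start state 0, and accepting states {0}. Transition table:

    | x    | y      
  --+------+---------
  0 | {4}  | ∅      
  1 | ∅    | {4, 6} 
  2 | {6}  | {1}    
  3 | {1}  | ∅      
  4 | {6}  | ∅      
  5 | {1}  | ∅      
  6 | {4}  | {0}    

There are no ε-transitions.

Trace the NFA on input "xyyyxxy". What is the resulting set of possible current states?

∅

Start in {0}.
Read 'x': 0→{4}; now {4}.
Read 'y': 4→∅; now ∅.
The set is empty and remains empty for the remaining 5 symbols.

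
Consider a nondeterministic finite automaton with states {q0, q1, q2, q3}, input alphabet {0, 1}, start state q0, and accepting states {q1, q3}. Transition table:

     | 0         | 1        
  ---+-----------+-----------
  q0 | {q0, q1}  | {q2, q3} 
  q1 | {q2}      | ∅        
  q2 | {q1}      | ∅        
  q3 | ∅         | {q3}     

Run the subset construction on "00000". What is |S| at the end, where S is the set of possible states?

3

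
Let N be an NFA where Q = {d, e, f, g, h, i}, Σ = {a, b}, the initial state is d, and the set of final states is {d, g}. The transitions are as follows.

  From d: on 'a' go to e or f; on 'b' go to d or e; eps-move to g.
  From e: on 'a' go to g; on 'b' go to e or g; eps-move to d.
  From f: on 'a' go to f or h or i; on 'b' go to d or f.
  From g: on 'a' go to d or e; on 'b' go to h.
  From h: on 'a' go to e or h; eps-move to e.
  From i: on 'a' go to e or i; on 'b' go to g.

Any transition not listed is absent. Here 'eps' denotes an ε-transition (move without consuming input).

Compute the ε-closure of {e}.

Begin with {e}.
ε-move e → d; add d.
ε-move d → g; add g.

{d, e, g}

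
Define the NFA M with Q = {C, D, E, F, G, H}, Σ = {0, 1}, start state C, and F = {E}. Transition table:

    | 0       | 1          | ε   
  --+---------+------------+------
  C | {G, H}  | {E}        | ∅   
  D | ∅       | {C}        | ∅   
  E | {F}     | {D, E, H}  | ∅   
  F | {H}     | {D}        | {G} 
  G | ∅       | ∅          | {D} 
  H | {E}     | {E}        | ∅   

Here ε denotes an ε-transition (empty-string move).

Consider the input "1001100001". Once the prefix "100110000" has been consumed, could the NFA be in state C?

No

Start in {C}.
Read '1': C→{E}; now {E}.
Read '0': E→{F}; union {F}; ε-closure = {D, F, G}.
Read '0': D→∅, F→{H}, G→∅; now {H}.
Read '1': H→{E}; now {E}.
Read '1': E→{D, E, H}; now {D, E, H}.
Read '0': D→∅, E→{F}, H→{E}; union {E, F}; ε-closure = {D, E, F, G}.
Read '0': D→∅, E→{F}, F→{H}, G→∅; union {F, H}; ε-closure = {D, F, G, H}.
Read '0': D→∅, F→{H}, G→∅, H→{E}; now {E, H}.
Read '0': E→{F}, H→{E}; union {E, F}; ε-closure = {D, E, F, G}.
State C is not in {D, E, F, G}.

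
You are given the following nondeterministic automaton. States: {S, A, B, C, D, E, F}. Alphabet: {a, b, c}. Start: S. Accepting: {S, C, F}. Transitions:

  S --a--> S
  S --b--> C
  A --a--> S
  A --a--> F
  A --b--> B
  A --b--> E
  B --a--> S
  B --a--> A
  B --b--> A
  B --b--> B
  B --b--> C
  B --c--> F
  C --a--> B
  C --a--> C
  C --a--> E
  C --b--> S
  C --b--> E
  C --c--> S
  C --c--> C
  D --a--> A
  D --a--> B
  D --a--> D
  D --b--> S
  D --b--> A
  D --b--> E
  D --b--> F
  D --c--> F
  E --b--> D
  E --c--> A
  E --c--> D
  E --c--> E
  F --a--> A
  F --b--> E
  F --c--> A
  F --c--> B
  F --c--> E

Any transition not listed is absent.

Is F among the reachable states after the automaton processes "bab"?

Start in {S}.
Read 'b': S→{C}; now {C}.
Read 'a': C→{B, C, E}; now {B, C, E}.
Read 'b': B→{A, B, C}, C→{S, E}, E→{D}; now {S, A, B, C, D, E}.
State F is not in {S, A, B, C, D, E}.

No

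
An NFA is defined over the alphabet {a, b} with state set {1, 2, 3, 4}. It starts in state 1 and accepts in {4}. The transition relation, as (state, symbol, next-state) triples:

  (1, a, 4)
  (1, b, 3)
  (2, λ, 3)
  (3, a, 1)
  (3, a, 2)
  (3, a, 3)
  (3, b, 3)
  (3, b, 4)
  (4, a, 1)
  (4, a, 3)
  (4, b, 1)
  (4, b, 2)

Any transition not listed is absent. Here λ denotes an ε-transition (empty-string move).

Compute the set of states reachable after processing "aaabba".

{1, 2, 3, 4}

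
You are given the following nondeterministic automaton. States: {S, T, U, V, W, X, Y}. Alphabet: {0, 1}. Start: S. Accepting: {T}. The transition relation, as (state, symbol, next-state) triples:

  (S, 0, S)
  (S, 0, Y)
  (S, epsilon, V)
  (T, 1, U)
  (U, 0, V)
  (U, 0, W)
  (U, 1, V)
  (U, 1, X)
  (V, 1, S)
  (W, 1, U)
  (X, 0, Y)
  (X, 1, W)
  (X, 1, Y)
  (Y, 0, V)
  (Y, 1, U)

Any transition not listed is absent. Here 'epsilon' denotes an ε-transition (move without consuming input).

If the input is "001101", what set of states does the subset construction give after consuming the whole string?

{S, U, V}

Start: ε-closure({S}) = {S, V}.
Read '0': S→{S, Y}, V→∅; union {S, Y}; ε-closure = {S, V, Y}.
Read '0': S→{S, Y}, V→∅, Y→{V}; now {S, V, Y}.
Read '1': S→∅, V→{S}, Y→{U}; union {S, U}; ε-closure = {S, U, V}.
Read '1': S→∅, U→{V, X}, V→{S}; now {S, V, X}.
Read '0': S→{S, Y}, V→∅, X→{Y}; union {S, Y}; ε-closure = {S, V, Y}.
Read '1': S→∅, V→{S}, Y→{U}; union {S, U}; ε-closure = {S, U, V}.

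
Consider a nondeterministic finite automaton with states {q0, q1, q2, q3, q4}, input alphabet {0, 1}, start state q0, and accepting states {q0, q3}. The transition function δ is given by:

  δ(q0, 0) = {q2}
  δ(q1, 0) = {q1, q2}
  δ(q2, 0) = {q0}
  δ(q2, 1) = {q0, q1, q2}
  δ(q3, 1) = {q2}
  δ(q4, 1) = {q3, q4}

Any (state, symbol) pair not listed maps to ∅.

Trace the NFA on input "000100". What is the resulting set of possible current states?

Start in {q0}.
Read '0': {q0} → {q2}.
Read '0': {q2} → {q0}.
Read '0': {q0} → {q2}.
Read '1': {q2} → {q0, q1, q2}.
Read '0': {q0, q1, q2} → {q0, q1, q2}.
Read '0': {q0, q1, q2} → {q0, q1, q2}.

{q0, q1, q2}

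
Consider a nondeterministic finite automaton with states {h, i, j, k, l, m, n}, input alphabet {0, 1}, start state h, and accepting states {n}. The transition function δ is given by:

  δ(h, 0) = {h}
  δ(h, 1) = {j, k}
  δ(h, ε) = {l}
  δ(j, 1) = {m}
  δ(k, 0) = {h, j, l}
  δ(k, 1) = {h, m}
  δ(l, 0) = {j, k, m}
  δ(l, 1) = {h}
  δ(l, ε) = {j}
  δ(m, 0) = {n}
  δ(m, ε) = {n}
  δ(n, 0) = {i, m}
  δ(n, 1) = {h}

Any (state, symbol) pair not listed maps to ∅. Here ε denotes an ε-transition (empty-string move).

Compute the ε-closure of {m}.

{m, n}

Begin with {m}.
ε-move m → n; add n.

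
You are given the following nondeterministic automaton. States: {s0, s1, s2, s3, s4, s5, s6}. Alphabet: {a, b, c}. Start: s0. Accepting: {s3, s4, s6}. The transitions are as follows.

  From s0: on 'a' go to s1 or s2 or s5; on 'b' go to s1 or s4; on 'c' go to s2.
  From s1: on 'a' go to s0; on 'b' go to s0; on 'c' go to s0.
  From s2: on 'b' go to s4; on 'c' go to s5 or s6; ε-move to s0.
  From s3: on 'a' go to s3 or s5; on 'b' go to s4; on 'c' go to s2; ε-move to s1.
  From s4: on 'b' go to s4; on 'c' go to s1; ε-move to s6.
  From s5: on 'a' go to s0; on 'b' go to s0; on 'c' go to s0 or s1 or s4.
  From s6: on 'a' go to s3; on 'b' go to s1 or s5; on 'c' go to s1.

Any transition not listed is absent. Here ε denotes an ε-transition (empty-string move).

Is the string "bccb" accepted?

Start in {s0}.
Read 'b': {s0} → {s1, s4, s6}.
Read 'c': {s1, s4, s6} → {s0, s1}.
Read 'c': {s0, s1} → {s0, s2}.
Read 'b': {s0, s2} → {s1, s4, s6}.
The final set {s1, s4, s6} contains the accepting states s4, s6.

Yes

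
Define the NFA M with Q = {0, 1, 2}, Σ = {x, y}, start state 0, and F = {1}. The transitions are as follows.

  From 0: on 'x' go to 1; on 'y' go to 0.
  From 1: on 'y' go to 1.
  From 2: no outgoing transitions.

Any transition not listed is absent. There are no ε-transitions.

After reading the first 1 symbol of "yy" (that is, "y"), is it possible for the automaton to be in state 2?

No

Start in {0}.
Read 'y': {0} → {0}.
State 2 is not in {0}.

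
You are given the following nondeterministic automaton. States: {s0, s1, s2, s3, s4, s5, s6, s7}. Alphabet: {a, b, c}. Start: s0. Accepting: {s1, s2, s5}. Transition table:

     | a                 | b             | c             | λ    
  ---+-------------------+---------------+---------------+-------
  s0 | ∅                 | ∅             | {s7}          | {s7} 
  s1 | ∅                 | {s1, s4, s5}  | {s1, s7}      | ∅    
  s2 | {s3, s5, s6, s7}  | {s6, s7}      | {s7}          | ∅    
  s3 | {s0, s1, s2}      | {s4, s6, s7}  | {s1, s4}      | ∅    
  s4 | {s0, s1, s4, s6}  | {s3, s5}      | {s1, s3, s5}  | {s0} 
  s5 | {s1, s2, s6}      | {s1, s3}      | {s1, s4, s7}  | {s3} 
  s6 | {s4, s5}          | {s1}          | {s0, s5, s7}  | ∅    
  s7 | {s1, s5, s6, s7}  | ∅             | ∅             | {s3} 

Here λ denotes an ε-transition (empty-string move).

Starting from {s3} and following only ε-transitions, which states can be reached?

Begin with {s3}.
No ε-moves leave this set, so the closure equals the set itself.

{s3}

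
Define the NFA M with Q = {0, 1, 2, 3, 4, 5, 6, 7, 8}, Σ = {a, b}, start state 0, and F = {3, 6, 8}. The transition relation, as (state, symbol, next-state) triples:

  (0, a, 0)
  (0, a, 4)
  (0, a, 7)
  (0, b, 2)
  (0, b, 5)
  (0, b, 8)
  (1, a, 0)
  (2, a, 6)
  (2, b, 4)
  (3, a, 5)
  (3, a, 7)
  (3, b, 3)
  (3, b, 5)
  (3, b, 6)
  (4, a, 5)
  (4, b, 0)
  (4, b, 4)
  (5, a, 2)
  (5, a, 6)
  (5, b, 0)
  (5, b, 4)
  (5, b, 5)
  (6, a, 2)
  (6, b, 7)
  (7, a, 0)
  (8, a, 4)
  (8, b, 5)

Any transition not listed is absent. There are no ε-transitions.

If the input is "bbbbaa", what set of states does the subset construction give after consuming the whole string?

{0, 2, 4, 5, 6, 7}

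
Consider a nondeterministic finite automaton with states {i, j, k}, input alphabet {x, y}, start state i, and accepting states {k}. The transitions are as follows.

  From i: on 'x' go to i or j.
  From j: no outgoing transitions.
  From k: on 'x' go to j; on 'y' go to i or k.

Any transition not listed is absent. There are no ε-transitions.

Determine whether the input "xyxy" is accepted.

Start in {i}.
Read 'x': i→{i, j}; now {i, j}.
Read 'y': i→∅, j→∅; now ∅.
The set is empty and remains empty for the remaining 2 symbols.
The final set ∅ contains no accepting state.

No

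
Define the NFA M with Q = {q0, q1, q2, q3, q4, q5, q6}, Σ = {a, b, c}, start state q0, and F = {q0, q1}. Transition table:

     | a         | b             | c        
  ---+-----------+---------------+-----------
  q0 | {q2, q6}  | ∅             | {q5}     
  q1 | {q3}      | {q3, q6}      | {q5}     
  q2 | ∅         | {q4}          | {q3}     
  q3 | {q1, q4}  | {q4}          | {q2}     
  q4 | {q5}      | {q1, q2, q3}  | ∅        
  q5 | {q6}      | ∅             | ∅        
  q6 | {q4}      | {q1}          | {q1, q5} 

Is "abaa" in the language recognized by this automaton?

Start in {q0}.
Read 'a': q0→{q2, q6}; now {q2, q6}.
Read 'b': q2→{q4}, q6→{q1}; now {q1, q4}.
Read 'a': q1→{q3}, q4→{q5}; now {q3, q5}.
Read 'a': q3→{q1, q4}, q5→{q6}; now {q1, q4, q6}.
The final set {q1, q4, q6} contains the accepting state q1.

Yes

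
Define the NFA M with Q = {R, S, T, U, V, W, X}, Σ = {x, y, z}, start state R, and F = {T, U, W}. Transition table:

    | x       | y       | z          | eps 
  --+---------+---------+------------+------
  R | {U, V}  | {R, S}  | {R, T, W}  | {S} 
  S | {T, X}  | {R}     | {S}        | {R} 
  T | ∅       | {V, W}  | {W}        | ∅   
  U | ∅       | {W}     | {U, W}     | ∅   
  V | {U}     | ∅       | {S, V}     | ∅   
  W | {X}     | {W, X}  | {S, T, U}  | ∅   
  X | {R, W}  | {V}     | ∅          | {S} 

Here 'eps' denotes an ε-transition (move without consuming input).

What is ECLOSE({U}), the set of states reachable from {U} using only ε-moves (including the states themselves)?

{U}

Begin with {U}.
No ε-moves leave this set, so the closure equals the set itself.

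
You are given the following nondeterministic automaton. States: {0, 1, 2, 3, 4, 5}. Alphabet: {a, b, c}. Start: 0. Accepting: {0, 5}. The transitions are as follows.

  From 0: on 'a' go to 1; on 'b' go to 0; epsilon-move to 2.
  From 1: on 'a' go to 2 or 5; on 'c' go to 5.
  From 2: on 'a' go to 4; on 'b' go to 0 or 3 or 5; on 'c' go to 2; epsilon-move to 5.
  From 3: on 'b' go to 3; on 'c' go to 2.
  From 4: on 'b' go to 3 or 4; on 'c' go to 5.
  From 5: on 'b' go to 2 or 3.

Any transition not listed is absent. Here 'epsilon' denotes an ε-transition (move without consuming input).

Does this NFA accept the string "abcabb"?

No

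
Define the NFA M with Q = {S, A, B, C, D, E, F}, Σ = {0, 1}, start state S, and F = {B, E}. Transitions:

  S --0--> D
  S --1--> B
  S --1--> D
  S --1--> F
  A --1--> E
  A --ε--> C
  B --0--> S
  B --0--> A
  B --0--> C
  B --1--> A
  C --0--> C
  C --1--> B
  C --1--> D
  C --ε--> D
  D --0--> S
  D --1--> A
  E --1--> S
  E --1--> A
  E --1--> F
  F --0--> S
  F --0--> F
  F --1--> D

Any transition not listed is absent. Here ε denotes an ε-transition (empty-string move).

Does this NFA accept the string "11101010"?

No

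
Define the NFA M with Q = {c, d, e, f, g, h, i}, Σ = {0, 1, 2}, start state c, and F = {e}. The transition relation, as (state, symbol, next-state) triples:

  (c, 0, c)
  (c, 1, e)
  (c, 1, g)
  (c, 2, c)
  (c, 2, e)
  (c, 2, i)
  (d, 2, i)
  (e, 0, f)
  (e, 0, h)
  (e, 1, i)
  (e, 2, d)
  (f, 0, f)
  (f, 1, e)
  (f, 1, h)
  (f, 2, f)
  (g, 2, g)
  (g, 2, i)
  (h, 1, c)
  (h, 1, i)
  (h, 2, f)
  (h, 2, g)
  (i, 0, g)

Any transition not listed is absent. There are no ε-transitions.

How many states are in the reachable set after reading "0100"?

Start in {c}.
Read '0': c→{c}; now {c}.
Read '1': c→{e, g}; now {e, g}.
Read '0': e→{f, h}, g→∅; now {f, h}.
Read '0': f→{f}, h→∅; now {f}.
That set has 1 state.

1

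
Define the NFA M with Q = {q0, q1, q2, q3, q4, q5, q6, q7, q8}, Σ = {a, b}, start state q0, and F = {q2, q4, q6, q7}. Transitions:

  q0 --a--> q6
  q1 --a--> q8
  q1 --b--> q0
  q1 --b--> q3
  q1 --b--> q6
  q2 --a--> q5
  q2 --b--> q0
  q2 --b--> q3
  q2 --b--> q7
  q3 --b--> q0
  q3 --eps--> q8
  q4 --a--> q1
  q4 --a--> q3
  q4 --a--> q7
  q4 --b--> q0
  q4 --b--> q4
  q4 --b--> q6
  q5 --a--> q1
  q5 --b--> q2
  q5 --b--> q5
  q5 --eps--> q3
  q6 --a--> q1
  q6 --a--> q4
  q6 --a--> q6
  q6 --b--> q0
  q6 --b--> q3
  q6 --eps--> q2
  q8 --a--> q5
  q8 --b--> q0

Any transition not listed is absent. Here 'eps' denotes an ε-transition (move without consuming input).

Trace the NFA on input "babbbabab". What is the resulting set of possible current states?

∅

Start in {q0}.
Read 'b': {q0} → ∅.
The set is empty and remains empty for the remaining 8 symbols.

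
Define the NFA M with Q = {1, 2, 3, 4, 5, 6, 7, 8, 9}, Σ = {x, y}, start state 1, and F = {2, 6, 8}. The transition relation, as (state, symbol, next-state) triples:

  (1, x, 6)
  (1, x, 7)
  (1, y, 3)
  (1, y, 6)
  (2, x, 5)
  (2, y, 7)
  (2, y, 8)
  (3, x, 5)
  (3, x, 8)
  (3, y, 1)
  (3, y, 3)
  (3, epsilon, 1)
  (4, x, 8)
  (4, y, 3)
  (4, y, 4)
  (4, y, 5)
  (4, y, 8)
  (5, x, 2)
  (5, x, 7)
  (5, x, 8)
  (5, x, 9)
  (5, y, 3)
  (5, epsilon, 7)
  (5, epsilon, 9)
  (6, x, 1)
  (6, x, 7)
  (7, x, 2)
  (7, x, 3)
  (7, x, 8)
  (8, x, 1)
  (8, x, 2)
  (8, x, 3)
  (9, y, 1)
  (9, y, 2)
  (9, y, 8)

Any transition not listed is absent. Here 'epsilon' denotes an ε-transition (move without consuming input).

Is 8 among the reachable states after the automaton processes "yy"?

No

Start in {1}.
Read 'y': 1→{3, 6}; union {3, 6}; ε-closure = {1, 3, 6}.
Read 'y': 1→{3, 6}, 3→{1, 3}, 6→∅; now {1, 3, 6}.
State 8 is not in {1, 3, 6}.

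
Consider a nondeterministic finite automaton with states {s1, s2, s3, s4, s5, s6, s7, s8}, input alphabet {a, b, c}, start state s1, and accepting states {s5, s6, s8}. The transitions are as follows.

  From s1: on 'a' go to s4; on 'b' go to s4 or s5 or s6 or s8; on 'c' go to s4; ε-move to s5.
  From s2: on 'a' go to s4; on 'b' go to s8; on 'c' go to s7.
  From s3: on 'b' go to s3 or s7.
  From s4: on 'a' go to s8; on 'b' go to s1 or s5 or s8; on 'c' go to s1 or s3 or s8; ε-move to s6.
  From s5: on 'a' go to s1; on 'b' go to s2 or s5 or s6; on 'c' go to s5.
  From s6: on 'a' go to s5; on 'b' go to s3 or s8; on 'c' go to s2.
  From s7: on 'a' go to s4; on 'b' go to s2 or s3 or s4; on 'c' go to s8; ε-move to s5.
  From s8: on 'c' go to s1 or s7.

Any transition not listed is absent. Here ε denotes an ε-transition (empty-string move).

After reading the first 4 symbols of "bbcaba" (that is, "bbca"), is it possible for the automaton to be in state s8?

Yes

Start: ε-closure({s1}) = {s1, s5}.
Read 'b': s1→{s4, s5, s6, s8}, s5→{s2, s5, s6}; now {s2, s4, s5, s6, s8}.
Read 'b': s2→{s8}, s4→{s1, s5, s8}, s5→{s2, s5, s6}, s6→{s3, s8}, s8→∅; now {s1, s2, s3, s5, s6, s8}.
Read 'c': s1→{s4}, s2→{s7}, s3→∅, s5→{s5}, s6→{s2}, s8→{s1, s7}; union {s1, s2, s4, s5, s7}; ε-closure = {s1, s2, s4, s5, s6, s7}.
Read 'a': s1→{s4}, s2→{s4}, s4→{s8}, s5→{s1}, s6→{s5}, s7→{s4}; union {s1, s4, s5, s8}; ε-closure = {s1, s4, s5, s6, s8}.
State s8 is in {s1, s4, s5, s6, s8}.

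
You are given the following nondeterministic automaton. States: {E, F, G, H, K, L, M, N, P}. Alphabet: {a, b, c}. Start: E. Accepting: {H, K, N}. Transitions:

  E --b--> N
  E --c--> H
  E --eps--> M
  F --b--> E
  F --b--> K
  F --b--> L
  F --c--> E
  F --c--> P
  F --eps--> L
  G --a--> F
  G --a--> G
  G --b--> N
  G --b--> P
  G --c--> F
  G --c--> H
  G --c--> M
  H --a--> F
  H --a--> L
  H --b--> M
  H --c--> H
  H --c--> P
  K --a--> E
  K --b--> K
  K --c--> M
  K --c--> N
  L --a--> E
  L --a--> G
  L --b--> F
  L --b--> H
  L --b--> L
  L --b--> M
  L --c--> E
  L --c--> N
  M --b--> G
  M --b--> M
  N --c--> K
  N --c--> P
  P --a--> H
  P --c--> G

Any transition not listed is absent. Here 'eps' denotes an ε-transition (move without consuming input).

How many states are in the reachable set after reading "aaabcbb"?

Start: ε-closure({E}) = {E, M}.
Read 'a': {E, M} → ∅.
The set is empty and remains empty for the remaining 6 symbols.
That set has 0 states.

0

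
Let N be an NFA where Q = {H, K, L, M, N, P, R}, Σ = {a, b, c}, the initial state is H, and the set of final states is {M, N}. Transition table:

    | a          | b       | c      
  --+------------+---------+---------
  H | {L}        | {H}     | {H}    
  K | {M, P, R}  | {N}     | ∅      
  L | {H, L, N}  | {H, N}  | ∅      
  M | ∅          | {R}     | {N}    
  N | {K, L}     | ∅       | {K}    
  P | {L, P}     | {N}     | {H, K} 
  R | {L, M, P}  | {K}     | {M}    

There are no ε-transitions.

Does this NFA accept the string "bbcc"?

Start in {H}.
Read 'b': {H} → {H}.
Read 'b': {H} → {H}.
Read 'c': {H} → {H}.
Read 'c': {H} → {H}.
The final set {H} contains no accepting state.

No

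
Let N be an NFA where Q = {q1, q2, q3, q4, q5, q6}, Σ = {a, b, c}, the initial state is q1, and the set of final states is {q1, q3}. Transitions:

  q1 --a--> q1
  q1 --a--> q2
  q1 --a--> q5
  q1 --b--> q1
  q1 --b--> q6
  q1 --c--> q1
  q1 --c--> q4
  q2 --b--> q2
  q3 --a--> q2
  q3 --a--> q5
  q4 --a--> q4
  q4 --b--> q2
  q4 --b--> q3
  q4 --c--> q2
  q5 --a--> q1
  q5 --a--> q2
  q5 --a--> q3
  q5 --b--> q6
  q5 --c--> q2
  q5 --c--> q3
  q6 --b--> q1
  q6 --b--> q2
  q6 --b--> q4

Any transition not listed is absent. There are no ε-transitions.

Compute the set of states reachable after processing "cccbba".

{q1, q2, q4, q5}

Start in {q1}.
Read 'c': {q1} → {q1, q4}.
Read 'c': {q1, q4} → {q1, q2, q4}.
Read 'c': {q1, q2, q4} → {q1, q2, q4}.
Read 'b': {q1, q2, q4} → {q1, q2, q3, q6}.
Read 'b': {q1, q2, q3, q6} → {q1, q2, q4, q6}.
Read 'a': {q1, q2, q4, q6} → {q1, q2, q4, q5}.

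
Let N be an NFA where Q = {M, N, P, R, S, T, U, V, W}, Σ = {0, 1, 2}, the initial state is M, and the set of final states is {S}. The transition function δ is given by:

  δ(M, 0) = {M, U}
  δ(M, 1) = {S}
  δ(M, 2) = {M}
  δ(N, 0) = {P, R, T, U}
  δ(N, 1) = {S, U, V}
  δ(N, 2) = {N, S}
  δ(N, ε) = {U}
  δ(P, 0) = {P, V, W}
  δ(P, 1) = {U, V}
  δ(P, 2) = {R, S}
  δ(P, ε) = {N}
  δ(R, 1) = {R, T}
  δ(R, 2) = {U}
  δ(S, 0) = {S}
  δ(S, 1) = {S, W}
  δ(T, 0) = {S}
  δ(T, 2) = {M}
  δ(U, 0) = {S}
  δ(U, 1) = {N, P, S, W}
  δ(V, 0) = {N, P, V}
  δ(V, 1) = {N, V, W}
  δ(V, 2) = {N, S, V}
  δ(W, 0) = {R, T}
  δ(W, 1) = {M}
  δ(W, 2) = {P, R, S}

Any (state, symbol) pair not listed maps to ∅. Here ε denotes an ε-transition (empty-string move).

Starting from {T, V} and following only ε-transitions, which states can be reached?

Begin with {T, V}.
No ε-moves leave this set, so the closure equals the set itself.

{T, V}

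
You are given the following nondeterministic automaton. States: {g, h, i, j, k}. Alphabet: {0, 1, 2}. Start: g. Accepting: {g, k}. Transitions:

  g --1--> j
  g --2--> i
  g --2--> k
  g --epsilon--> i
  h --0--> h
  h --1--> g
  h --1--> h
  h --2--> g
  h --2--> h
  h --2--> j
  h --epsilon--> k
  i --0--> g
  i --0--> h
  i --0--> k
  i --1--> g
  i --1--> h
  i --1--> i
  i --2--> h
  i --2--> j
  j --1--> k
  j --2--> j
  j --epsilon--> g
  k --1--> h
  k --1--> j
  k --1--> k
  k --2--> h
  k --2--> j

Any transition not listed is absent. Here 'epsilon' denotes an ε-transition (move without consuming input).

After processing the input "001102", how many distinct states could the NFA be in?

5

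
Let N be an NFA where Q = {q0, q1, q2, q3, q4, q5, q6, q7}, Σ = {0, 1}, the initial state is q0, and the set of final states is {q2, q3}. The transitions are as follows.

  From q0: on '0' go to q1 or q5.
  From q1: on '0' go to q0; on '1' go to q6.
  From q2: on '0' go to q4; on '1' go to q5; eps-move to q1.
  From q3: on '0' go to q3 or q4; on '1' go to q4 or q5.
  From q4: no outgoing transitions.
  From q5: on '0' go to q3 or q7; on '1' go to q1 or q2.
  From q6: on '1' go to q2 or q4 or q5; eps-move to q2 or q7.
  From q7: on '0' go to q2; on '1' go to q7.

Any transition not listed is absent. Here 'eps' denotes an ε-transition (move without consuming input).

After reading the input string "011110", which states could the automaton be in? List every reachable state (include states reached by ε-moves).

Start in {q0}.
Read '0': q0→{q1, q5}; now {q1, q5}.
Read '1': q1→{q6}, q5→{q1, q2}; union {q1, q2, q6}; ε-closure = {q1, q2, q6, q7}.
Read '1': q1→{q6}, q2→{q5}, q6→{q2, q4, q5}, q7→{q7}; union {q2, q4, q5, q6, q7}; ε-closure = {q1, q2, q4, q5, q6, q7}.
Read '1': q1→{q6}, q2→{q5}, q4→∅, q5→{q1, q2}, q6→{q2, q4, q5}, q7→{q7}; now {q1, q2, q4, q5, q6, q7}.
Read '1': q1→{q6}, q2→{q5}, q4→∅, q5→{q1, q2}, q6→{q2, q4, q5}, q7→{q7}; now {q1, q2, q4, q5, q6, q7}.
Read '0': q1→{q0}, q2→{q4}, q4→∅, q5→{q3, q7}, q6→∅, q7→{q2}; union {q0, q2, q3, q4, q7}; ε-closure = {q0, q1, q2, q3, q4, q7}.

{q0, q1, q2, q3, q4, q7}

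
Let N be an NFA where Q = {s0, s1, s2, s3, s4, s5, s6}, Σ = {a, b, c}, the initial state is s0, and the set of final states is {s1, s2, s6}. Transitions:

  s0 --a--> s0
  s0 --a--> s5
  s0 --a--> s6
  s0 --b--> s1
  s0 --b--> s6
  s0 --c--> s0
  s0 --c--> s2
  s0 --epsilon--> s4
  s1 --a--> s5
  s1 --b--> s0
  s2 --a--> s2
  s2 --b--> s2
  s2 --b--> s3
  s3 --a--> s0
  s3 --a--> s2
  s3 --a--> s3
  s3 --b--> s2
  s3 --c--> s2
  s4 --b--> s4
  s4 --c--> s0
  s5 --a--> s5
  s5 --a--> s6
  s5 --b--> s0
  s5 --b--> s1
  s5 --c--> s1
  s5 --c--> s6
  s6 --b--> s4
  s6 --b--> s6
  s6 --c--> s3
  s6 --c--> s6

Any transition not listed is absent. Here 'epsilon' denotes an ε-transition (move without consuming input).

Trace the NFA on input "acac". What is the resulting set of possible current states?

{s0, s1, s2, s3, s4, s6}

Start: ε-closure({s0}) = {s0, s4}.
Read 'a': s0→{s0, s5, s6}, s4→∅; union {s0, s5, s6}; ε-closure = {s0, s4, s5, s6}.
Read 'c': s0→{s0, s2}, s4→{s0}, s5→{s1, s6}, s6→{s3, s6}; union {s0, s1, s2, s3, s6}; ε-closure = {s0, s1, s2, s3, s4, s6}.
Read 'a': s0→{s0, s5, s6}, s1→{s5}, s2→{s2}, s3→{s0, s2, s3}, s4→∅, s6→∅; union {s0, s2, s3, s5, s6}; ε-closure = {s0, s2, s3, s4, s5, s6}.
Read 'c': s0→{s0, s2}, s2→∅, s3→{s2}, s4→{s0}, s5→{s1, s6}, s6→{s3, s6}; union {s0, s1, s2, s3, s6}; ε-closure = {s0, s1, s2, s3, s4, s6}.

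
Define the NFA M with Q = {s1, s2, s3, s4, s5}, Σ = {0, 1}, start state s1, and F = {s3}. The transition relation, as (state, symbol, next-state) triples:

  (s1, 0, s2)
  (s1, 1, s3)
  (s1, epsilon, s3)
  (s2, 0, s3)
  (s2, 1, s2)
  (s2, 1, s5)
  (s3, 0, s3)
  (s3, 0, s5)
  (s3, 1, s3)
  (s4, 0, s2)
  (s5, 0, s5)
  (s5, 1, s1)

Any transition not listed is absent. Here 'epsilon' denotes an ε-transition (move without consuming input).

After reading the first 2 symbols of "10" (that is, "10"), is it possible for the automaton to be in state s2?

Start: ε-closure({s1}) = {s1, s3}.
Read '1': {s1, s3} → {s3}.
Read '0': {s3} → {s3, s5}.
State s2 is not in {s3, s5}.

No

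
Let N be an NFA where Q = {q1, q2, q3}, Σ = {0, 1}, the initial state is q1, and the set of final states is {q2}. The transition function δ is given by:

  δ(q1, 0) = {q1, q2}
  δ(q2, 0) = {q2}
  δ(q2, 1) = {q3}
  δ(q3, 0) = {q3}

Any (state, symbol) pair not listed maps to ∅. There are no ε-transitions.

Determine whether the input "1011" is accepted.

Start in {q1}.
Read '1': {q1} → ∅.
The set is empty and remains empty for the remaining 3 symbols.
The final set ∅ contains no accepting state.

No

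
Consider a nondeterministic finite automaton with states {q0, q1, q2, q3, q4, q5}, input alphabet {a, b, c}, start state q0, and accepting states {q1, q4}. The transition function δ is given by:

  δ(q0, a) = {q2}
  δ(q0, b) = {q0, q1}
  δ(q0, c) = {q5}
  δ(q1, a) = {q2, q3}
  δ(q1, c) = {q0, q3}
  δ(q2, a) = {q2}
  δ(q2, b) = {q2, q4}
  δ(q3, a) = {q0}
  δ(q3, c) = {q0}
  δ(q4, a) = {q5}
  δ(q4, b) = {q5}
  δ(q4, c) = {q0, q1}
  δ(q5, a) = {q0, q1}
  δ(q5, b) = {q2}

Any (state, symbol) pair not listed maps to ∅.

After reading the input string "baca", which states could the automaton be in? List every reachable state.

Start in {q0}.
Read 'b': q0→{q0, q1}; now {q0, q1}.
Read 'a': q0→{q2}, q1→{q2, q3}; now {q2, q3}.
Read 'c': q2→∅, q3→{q0}; now {q0}.
Read 'a': q0→{q2}; now {q2}.

{q2}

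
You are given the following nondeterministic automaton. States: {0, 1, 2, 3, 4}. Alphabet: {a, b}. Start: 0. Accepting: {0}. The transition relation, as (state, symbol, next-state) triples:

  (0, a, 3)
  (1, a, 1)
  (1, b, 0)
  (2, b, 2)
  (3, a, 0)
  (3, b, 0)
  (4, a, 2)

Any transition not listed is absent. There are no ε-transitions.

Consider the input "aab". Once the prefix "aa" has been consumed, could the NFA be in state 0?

Yes

Start in {0}.
Read 'a': {0} → {3}.
Read 'a': {3} → {0}.
State 0 is in {0}.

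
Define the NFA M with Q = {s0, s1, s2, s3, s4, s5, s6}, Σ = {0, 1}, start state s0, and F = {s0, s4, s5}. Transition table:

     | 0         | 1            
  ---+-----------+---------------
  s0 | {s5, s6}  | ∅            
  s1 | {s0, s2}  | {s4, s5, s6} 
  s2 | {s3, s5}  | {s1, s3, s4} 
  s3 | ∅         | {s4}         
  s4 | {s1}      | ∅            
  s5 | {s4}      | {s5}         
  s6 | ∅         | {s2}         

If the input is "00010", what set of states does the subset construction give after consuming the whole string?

{s1, s4}

Start in {s0}.
Read '0': {s0} → {s5, s6}.
Read '0': {s5, s6} → {s4}.
Read '0': {s4} → {s1}.
Read '1': {s1} → {s4, s5, s6}.
Read '0': {s4, s5, s6} → {s1, s4}.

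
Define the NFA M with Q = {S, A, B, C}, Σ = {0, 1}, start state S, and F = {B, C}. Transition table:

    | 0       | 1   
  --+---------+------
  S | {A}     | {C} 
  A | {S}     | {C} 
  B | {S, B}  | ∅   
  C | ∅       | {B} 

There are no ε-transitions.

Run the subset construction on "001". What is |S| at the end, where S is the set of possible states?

1

Start in {S}.
Read '0': {S} → {A}.
Read '0': {A} → {S}.
Read '1': {S} → {C}.
That set has 1 state.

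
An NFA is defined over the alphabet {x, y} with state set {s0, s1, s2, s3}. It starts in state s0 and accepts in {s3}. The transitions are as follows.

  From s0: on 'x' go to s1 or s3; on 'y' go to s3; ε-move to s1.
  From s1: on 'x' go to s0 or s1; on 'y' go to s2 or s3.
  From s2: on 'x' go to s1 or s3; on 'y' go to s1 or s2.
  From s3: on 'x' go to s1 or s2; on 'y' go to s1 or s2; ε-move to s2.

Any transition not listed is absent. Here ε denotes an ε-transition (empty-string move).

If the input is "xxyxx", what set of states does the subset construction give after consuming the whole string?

{s0, s1, s2, s3}

Start: ε-closure({s0}) = {s0, s1}.
Read 'x': s0→{s1, s3}, s1→{s0, s1}; union {s0, s1, s3}; ε-closure = {s0, s1, s2, s3}.
Read 'x': s0→{s1, s3}, s1→{s0, s1}, s2→{s1, s3}, s3→{s1, s2}; now {s0, s1, s2, s3}.
Read 'y': s0→{s3}, s1→{s2, s3}, s2→{s1, s2}, s3→{s1, s2}; now {s1, s2, s3}.
Read 'x': s1→{s0, s1}, s2→{s1, s3}, s3→{s1, s2}; now {s0, s1, s2, s3}.
Read 'x': s0→{s1, s3}, s1→{s0, s1}, s2→{s1, s3}, s3→{s1, s2}; now {s0, s1, s2, s3}.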